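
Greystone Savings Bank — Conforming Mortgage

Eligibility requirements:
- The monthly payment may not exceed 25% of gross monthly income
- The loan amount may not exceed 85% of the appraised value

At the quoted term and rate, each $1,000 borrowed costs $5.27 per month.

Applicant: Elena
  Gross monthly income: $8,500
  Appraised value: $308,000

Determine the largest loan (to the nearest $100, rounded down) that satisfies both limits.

Payment cap: 25% × $8,500 = $2,125/month.
At $5.27 per $1,000, that supports 2,125/5.27 × 1,000 ≈ $403,225 → $403,200.
LTV cap: 85% × $308,000 = $261,800 → $261,800.
Binding constraint: loan-to-value.

$261,800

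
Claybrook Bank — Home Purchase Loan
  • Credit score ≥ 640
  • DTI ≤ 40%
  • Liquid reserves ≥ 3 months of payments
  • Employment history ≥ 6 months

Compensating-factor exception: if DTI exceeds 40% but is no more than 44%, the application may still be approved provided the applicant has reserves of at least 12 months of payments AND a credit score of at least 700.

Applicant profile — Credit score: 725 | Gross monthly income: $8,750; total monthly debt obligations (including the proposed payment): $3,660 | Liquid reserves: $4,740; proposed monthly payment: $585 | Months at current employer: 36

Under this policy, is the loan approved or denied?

Credit score 725 ≥ 640 (meets base)
DTI = 3,660/8,750 = 41.8% > 40% — standard DTI limit exceeded.
Liquid reserves cover 4,740/585 = 8.1 months — ≥ 3 required
Employment 36 ≥ 6 months
41.8% falls in the override range (40%–44%), so the compensating-factor test applies.
Override check — reserves: 8.1 mo (short of 12); score: 725 (ok).
Override conditions not both satisfied; exception does not apply.

Denied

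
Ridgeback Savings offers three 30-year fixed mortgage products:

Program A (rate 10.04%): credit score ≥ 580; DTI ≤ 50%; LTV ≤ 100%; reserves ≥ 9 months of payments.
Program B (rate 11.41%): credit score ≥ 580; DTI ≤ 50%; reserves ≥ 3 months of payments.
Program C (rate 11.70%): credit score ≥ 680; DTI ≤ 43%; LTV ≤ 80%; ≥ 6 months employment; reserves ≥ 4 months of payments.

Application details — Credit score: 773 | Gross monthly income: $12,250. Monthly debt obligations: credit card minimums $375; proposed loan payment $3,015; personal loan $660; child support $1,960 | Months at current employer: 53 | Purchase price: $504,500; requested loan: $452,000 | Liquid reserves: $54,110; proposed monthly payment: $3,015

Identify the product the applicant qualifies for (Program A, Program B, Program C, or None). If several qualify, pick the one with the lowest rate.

Total debts = (375 + 3,015 + 660 + 1,960) = 6,010; DTI = 6,010/12,250 = 49.1%.
LTV = 452,000/504,500 = 89.6%.
Reserves = 54,110/3,015 = 17.9 months.
Program A: score 773 ≥ 580; DTI 49.1% ≤ 50%; LTV 89.6% ≤ 100%; reserves 17.9 ≥ 9 mo → qualifies.
Program B: score 773 ≥ 580; DTI 49.1% ≤ 50%; reserves 17.9 ≥ 3 mo → qualifies.
Program C: score 773 ≥ 680; DTI 49.1% > 43%; LTV 89.6% > 80%; employment 53 ≥ 6 mo; reserves 17.9 ≥ 4 mo → does not qualify.
Qualifying: Program A, Program B. Lowest rate is 10.04% → Program A.

Program A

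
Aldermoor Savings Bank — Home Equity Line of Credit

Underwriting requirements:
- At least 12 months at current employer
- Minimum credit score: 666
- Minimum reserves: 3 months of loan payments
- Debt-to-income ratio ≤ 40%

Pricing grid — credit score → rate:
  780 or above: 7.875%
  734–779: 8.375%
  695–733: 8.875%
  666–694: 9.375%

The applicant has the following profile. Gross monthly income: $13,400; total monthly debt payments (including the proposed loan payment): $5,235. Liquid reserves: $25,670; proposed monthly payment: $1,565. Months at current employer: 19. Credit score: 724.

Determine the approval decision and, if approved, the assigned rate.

Approved at 8.875%

Credit score 724 ≥ 666 (meets minimum)
Employment 19 ≥ 12 months
Reserves = 25,670/1,565 = 16.4 months ≥ 3
Debt-to-income = 5,235/13,400 = 39.1% — meets 40% limit
All requirements met. Score 724 falls in the 695–733 tier → 8.875%.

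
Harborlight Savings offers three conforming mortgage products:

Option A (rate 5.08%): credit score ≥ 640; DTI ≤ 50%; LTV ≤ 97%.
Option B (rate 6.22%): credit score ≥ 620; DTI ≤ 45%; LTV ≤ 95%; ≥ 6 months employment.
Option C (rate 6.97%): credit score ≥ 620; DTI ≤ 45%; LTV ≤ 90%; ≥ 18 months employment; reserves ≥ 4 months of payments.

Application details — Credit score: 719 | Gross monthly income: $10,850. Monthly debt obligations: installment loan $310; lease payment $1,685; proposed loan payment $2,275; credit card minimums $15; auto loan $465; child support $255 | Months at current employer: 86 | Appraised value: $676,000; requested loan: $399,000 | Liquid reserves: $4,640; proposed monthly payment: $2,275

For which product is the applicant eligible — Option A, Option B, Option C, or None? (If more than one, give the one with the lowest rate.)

Option A

Total debts = (310 + 1,685 + 2,275 + 15 + 465 + 255) = 5,005; DTI = 5,005/10,850 = 46.1%.
LTV = 399,000/676,000 = 59%.
Reserves = 4,640/2,275 = 2.0 months.
Option A: score 719 ≥ 640; DTI 46.1% ≤ 50%; LTV 59% ≤ 97% → qualifies.
Option B: score 719 ≥ 620; DTI 46.1% > 45%; LTV 59% ≤ 95%; employment 86 ≥ 6 mo → does not qualify.
Option C: score 719 ≥ 620; DTI 46.1% > 45%; LTV 59% ≤ 90%; employment 86 ≥ 18 mo; reserves 2.0 < 4 mo → does not qualify.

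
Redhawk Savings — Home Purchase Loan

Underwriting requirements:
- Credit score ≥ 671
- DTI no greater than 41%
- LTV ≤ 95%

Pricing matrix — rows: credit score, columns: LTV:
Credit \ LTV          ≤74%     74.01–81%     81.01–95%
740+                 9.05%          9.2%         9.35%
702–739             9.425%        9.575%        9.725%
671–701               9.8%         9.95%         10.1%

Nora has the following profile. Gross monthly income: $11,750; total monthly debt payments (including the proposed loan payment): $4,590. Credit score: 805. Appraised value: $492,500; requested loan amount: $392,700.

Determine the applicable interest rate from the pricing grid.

Credit score 805 ≥ 671; DTI: 4,590 ÷ 11,750 = 39.1%, within the 41% cap
LTV: 392,700 ÷ 492,500 = 79.7%, within 95% cap
Row: 805 falls in 740+. Column: 79.7% falls in 74.01–81%. Rate = 9.2%.

9.2%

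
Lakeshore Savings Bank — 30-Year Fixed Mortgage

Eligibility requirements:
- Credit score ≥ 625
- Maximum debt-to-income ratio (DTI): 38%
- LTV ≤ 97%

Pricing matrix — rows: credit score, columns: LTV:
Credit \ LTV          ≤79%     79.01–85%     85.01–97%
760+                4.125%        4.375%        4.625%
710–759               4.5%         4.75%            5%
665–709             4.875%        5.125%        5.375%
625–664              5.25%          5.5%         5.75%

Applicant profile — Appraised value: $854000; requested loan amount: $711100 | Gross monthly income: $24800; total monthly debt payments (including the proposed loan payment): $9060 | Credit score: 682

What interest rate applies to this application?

Credit score 682 ≥ 625; Debt-to-income = 9,060/24,800 = 36.5% — meets 38% limit
LTV = 711,100/854,000 = 83.3% ≤ 97%
Credit 682 → row 665–709; LTV 83.3% → column 79.01–85%. Grid cell → 5.125%.

5.125%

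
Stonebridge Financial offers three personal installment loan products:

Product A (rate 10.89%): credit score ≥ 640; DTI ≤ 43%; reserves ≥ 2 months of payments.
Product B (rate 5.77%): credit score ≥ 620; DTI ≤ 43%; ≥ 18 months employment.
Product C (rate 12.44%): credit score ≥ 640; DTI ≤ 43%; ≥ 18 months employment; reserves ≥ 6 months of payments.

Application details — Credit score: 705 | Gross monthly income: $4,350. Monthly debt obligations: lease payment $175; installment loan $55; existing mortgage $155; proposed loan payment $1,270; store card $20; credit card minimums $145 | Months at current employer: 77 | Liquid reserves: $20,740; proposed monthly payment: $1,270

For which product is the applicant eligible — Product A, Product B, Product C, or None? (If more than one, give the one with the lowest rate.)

Total debts = (175 + 55 + 155 + 1,270 + 20 + 145) = 1,820; DTI = 1,820/4,350 = 41.8%.
Reserves = 20,740/1,270 = 16.3 months.
Product A: score 705 ≥ 640; DTI 41.8% ≤ 43%; reserves 16.3 ≥ 2 mo → qualifies.
Product B: score 705 ≥ 620; DTI 41.8% ≤ 43%; employment 77 ≥ 18 mo → qualifies.
Product C: score 705 ≥ 640; DTI 41.8% ≤ 43%; employment 77 ≥ 18 mo; reserves 16.3 ≥ 6 mo → qualifies.
Qualifying: Product A, Product B, Product C. Lowest rate is 5.77% → Product B.

Product B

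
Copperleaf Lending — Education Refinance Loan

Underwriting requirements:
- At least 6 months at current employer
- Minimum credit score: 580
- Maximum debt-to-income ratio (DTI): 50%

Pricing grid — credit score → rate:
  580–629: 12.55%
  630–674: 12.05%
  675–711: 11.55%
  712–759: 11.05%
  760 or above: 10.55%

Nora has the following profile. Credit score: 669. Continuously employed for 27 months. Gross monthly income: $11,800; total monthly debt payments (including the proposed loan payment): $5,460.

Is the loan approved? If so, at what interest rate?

Credit score 669 ≥ 580 (meets minimum)
Employment 27 ≥ 6 months
DTI: 5,460 ÷ 11,800 = 46.3%, within the 50% cap
All requirements met. Score 669 falls in the 630–674 tier → 12.05%.

Approved at 12.05%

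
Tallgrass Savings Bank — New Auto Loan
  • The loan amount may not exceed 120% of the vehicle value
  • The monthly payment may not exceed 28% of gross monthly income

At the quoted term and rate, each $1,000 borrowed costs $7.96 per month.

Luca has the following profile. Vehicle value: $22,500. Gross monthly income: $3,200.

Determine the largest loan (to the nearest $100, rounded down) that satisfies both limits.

Payment cap: 28% × $3,200 = $896/month.
At $7.96 per $1,000, that supports 896/7.96 × 1,000 ≈ $112,562 → $112,500.
LTV cap: 120% × $22,500 = $27,000 → $27,000.
Binding constraint: loan-to-value.

$27,000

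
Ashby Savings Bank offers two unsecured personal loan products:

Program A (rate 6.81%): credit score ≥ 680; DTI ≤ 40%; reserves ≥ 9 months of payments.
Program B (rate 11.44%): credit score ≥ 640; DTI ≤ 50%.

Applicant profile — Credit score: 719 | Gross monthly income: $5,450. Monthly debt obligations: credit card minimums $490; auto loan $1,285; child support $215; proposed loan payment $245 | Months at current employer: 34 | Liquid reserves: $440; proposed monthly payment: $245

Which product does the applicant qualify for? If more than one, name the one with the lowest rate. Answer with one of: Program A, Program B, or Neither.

Program B

Total debts = (490 + 1,285 + 215 + 245) = 2,235; DTI = 2,235/5,450 = 41%.
Reserves = 440/245 = 1.8 months.
Program A: score 719 ≥ 680; DTI 41% > 40%; reserves 1.8 < 9 mo → does not qualify.
Program B: score 719 ≥ 640; DTI 41% ≤ 50% → qualifies.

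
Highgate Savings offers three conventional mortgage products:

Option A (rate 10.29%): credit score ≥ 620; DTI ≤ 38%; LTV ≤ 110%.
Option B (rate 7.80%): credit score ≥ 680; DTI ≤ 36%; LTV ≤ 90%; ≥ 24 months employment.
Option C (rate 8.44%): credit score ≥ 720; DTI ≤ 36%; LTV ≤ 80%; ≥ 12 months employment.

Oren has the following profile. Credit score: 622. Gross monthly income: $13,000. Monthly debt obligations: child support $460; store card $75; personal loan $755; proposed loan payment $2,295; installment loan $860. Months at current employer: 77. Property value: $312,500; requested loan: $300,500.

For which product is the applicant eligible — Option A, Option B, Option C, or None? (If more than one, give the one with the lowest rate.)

Option A

Total debts = (460 + 75 + 755 + 2,295 + 860) = 4,445; DTI = 4,445/13,000 = 34.2%.
LTV = 300,500/312,500 = 96.2%.
Option A: score 622 ≥ 620; DTI 34.2% ≤ 38%; LTV 96.2% ≤ 110% → qualifies.
Option B: score 622 < 680; DTI 34.2% ≤ 36%; LTV 96.2% > 90%; employment 77 ≥ 24 mo → does not qualify.
Option C: score 622 < 720; DTI 34.2% ≤ 36%; LTV 96.2% > 80%; employment 77 ≥ 12 mo → does not qualify.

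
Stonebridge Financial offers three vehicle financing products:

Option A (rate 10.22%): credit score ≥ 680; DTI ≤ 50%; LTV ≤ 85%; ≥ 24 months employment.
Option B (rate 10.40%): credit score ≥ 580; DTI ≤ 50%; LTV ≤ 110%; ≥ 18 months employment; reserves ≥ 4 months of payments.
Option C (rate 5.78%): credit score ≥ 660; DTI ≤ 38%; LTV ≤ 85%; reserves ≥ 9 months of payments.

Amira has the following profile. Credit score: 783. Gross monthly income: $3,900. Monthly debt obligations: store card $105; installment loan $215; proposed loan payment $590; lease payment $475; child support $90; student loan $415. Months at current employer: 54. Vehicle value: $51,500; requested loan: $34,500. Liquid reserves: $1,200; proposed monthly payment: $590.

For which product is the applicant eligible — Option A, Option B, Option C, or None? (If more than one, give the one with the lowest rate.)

Option A

Total debts = (105 + 215 + 590 + 475 + 90 + 415) = 1,890; DTI = 1,890/3,900 = 48.5%.
LTV = 34,500/51,500 = 67%.
Reserves = 1,200/590 = 2.0 months.
Option A: score 783 ≥ 680; DTI 48.5% ≤ 50%; LTV 67% ≤ 85%; employment 54 ≥ 24 mo → qualifies.
Option B: score 783 ≥ 580; DTI 48.5% ≤ 50%; LTV 67% ≤ 110%; employment 54 ≥ 18 mo; reserves 2.0 < 4 mo → does not qualify.
Option C: score 783 ≥ 660; DTI 48.5% > 38%; LTV 67% ≤ 85%; reserves 2.0 < 9 mo → does not qualify.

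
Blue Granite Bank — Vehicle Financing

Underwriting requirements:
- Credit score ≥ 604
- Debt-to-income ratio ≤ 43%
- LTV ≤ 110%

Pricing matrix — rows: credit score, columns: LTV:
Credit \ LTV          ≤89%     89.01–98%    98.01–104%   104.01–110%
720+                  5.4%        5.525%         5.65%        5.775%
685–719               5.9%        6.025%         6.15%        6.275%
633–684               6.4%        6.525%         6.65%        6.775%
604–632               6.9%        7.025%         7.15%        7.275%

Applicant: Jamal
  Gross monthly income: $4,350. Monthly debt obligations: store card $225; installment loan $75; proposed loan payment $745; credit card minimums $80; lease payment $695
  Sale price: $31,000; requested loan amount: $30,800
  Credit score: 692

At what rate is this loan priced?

Credit score 692 ≥ 604; Total monthly debts = (225 + 75 + 745 + 80 + 695) = 1,820. DTI: 1,820 ÷ 4,350 = 41.8%, within the 43% cap
LTV = 30,800/31,000 = 99.4% ≤ 110%
Row: 692 falls in 685–719. Column: 99.4% falls in 98.01–104%. Rate = 6.15%.

6.15%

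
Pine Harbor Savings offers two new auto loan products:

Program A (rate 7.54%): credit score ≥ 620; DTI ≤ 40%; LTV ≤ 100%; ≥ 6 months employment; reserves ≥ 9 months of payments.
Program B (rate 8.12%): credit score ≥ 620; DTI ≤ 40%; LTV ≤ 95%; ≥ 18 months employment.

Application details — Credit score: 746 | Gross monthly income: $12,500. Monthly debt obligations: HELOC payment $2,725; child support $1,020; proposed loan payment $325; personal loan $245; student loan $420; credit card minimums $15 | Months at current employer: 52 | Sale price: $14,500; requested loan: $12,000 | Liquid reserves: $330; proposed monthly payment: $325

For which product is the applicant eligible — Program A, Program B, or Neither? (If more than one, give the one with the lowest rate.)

Program B

Total debts = (2,725 + 1,020 + 325 + 245 + 420 + 15) = 4,750; DTI = 4,750/12,500 = 38%.
LTV = 12,000/14,500 = 82.8%.
Reserves = 330/325 = 1.0 months.
Program A: score 746 ≥ 620; DTI 38% ≤ 40%; LTV 82.8% ≤ 100%; employment 52 ≥ 6 mo; reserves 1.0 < 9 mo → does not qualify.
Program B: score 746 ≥ 620; DTI 38% ≤ 40%; LTV 82.8% ≤ 95%; employment 52 ≥ 18 mo → qualifies.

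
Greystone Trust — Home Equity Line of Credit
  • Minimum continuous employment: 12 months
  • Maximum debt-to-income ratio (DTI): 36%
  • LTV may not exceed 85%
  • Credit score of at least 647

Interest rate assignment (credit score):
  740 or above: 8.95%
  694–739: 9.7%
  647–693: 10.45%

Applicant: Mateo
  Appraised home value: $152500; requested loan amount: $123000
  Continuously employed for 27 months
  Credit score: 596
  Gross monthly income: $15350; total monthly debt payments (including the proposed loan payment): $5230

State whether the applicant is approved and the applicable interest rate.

Denied

Credit score 596 < 647 (below minimum)
LTV: 123,000 ÷ 152,500 = 80.7%, within 85% cap
DTI: 5,230 ÷ 15,350 = 34.1%, within the 36% cap
Employment 27 ≥ 12 months
Not all requirements met → denied.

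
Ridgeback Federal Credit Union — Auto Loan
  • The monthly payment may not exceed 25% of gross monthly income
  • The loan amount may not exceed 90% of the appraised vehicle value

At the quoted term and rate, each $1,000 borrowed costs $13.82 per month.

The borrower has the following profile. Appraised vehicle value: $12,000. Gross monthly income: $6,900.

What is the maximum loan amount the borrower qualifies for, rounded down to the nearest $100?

Payment cap: 25% × $6,900 = $1,725/month.
At $13.82 per $1,000, that supports 1,725/13.82 × 1,000 ≈ $124,819 → $124,800.
LTV cap: 90% × $12,000 = $10,800 → $10,800.
Binding constraint: loan-to-value.

$10,800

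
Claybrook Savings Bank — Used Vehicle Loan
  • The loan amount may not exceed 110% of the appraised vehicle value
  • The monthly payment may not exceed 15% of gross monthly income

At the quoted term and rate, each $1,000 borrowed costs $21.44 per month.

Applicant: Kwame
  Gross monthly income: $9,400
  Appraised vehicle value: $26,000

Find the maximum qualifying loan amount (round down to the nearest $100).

Payment cap: 15% × $9,400 = $1,410/month.
At $21.44 per $1,000, that supports 1,410/21.44 × 1,000 ≈ $65,764 → $65,700.
LTV cap: 110% × $26,000 = $28,600 → $28,600.
Binding constraint: loan-to-value.

$28,600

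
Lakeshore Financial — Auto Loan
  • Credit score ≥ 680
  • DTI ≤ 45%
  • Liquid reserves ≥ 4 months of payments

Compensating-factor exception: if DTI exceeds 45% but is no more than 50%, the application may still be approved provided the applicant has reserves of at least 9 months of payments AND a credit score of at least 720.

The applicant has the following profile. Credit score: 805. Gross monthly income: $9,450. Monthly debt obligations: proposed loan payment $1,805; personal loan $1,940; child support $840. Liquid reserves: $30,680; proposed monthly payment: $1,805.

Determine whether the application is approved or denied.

Credit score 805 ≥ 680 (meets base)
Total debts = (1,805 + 1,940 + 840) = 4,585. DTI: 4,585 ÷ 9,450 = 48.5%, over the 45% base limit.
Reserves = 30,680/1,805 = 17.0 months ≥ 4
DTI 48.5% is within the 45%–50% exception band; checking compensating factors.
Override check — reserves: 17.0 mo (ok); score: 805 (ok).
Both override conditions satisfied; DTI exception granted.

Approved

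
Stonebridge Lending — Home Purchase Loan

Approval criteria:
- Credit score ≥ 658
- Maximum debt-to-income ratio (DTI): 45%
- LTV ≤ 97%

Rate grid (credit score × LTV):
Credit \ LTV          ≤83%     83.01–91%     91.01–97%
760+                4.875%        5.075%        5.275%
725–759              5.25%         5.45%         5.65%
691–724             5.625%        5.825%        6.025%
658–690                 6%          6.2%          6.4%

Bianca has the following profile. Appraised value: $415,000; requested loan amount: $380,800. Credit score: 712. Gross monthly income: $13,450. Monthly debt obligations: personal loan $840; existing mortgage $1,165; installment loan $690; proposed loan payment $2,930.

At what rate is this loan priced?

6.025%

Credit score 712 ≥ 658; Total monthly debts = (840 + 1,165 + 690 + 2,930) = 5,625. DTI: 5,625 ÷ 13,450 = 41.8%, within the 45% cap
Loan-to-value = 380,800/415,000 = 91.8% — pass (97% max)
Row: 712 falls in 691–724. Column: 91.8% falls in 91.01–97%. Rate = 6.025%.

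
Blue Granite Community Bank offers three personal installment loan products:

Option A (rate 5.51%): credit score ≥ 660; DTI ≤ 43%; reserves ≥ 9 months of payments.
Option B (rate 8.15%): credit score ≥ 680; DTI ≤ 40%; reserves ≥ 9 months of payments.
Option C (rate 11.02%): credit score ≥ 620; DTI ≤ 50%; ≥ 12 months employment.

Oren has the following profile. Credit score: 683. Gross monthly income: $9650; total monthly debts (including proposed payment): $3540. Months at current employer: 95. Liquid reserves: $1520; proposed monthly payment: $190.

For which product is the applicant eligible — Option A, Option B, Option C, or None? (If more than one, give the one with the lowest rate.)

Option C

DTI = 3,540/9,650 = 36.7%.
Reserves = 1,520/190 = 8.0 months.
Option A: score 683 ≥ 660; DTI 36.7% ≤ 43%; reserves 8.0 < 9 mo → does not qualify.
Option B: score 683 ≥ 680; DTI 36.7% ≤ 40%; reserves 8.0 < 9 mo → does not qualify.
Option C: score 683 ≥ 620; DTI 36.7% ≤ 50%; employment 95 ≥ 12 mo → qualifies.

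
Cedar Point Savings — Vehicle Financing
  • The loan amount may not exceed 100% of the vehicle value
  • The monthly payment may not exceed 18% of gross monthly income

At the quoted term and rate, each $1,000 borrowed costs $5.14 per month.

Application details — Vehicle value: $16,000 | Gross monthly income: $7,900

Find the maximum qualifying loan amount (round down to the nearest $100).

Payment cap: 18% × $7,900 = $1,422/month.
At $5.14 per $1,000, that supports 1,422/5.14 × 1,000 ≈ $276,653 → $276,600.
LTV cap: 100% × $16,000 = $16,000 → $16,000.
Binding constraint: loan-to-value.

$16,000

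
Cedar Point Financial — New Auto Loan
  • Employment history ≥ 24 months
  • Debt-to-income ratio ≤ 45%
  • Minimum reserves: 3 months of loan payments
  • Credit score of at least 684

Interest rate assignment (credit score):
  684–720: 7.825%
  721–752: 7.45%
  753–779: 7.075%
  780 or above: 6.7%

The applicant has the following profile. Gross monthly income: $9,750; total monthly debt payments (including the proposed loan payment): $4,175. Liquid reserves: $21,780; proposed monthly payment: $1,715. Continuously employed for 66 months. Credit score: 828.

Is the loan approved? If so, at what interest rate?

Approved at 6.7%

Credit score 828 ≥ 684 (meets minimum)
Reserves: 21,780 ÷ 1,715 = 12.7 months (meets 3-month minimum)
DTI = 4,175/9,750 = 42.8% ≤ 45%
Employment 66 ≥ 24 months
All requirements met. Score 828 falls in the 780 or above tier → 6.7%.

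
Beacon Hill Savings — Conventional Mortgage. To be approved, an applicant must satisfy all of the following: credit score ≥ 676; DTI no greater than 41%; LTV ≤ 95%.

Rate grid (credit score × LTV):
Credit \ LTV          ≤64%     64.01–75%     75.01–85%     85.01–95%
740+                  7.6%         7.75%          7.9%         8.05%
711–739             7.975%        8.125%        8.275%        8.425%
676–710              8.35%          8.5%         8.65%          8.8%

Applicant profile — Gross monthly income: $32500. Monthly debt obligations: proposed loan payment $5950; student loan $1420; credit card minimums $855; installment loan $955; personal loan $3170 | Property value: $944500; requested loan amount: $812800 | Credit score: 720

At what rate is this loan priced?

8.425%

Credit score 720 ≥ 676; Total monthly debts = (5,950 + 1,420 + 855 + 955 + 3,170) = 12,350. DTI: 12,350 ÷ 32,500 = 38%, within the 41% cap
LTV = 812,800/944,500 = 86.1% ≤ 95%
Score 720 is in the 711–739 band; LTV 86.1% is in the 85.01–95% band → 8.425%.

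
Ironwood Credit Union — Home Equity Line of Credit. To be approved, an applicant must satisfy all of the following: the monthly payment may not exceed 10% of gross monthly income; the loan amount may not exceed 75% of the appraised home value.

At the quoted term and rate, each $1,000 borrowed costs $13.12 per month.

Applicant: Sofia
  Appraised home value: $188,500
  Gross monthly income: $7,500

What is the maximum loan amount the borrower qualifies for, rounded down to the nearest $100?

Payment cap: 10% × $7,500 = $750/month.
At $13.12 per $1,000, that supports 750/13.12 × 1,000 ≈ $57,164 → $57,100.
LTV cap: 75% × $188,500 = $141,375 → $141,300.
Binding constraint: payment-to-income.

$57,100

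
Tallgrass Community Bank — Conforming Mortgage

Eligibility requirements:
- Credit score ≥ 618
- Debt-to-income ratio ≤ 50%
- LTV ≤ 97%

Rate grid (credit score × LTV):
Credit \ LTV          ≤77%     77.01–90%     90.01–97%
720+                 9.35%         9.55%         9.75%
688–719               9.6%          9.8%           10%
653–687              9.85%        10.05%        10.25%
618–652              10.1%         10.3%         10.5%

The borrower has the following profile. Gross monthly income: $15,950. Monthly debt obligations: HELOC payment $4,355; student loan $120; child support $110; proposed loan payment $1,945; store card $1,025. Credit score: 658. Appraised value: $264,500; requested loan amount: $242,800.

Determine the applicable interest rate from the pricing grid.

Credit score 658 ≥ 618; Total monthly debts = (4,355 + 120 + 110 + 1,945 + 1,025) = 7,555. DTI: 7,555 ÷ 15,950 = 47.4%, within the 50% cap
LTV: 242,800 ÷ 264,500 = 91.8%, within 97% cap
Credit 658 → row 653–687; LTV 91.8% → column 90.01–97%. Grid cell → 10.25%.

10.25%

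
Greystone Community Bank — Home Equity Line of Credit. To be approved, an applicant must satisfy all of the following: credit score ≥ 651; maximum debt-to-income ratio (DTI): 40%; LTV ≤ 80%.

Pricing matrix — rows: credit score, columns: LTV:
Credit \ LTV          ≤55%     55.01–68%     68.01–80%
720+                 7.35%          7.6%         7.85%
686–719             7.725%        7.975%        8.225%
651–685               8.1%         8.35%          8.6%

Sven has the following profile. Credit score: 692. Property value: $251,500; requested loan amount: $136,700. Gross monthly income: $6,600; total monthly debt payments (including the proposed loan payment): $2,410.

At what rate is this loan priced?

7.725%

Credit score 692 ≥ 651; Debt-to-income = 2,410/6,600 = 36.5% — meets 40% limit
Loan-to-value = 136,700/251,500 = 54.4% — pass (80% max)
Score 692 is in the 686–719 band; LTV 54.4% is in the ≤55% band → 7.725%.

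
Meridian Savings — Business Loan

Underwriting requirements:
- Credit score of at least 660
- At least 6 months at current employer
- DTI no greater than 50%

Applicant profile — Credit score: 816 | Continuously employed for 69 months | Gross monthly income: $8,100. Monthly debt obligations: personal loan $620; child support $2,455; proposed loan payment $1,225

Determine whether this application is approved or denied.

Denied

Credit score 816 ≥ 660 (meets)
Employment 69 ≥ 6 months
Total monthly debts = (620 + 2,455 + 1,225) = 4,300. DTI: 4,300 ÷ 8,100 = 53.1%, exceeds the 50% cap
Fails on DTI.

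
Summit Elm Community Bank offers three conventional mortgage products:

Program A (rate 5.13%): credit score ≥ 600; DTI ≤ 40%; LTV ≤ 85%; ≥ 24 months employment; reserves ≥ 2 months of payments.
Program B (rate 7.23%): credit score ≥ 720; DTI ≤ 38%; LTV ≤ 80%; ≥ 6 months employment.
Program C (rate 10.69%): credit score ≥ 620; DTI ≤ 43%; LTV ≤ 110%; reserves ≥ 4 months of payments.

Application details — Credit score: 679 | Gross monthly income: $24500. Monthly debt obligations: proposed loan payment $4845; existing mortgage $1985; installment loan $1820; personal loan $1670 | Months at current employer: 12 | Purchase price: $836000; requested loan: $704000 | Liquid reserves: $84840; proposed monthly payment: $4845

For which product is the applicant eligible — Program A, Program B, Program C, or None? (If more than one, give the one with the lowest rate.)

Total debts = (4,845 + 1,985 + 1,820 + 1,670) = 10,320; DTI = 10,320/24,500 = 42.1%.
LTV = 704,000/836,000 = 84.2%.
Reserves = 84,840/4,845 = 17.5 months.
Program A: score 679 ≥ 600; DTI 42.1% > 40%; LTV 84.2% ≤ 85%; employment 12 < 24 mo; reserves 17.5 ≥ 2 mo → does not qualify.
Program B: score 679 < 720; DTI 42.1% > 38%; LTV 84.2% > 80%; employment 12 ≥ 6 mo → does not qualify.
Program C: score 679 ≥ 620; DTI 42.1% ≤ 43%; LTV 84.2% ≤ 110%; reserves 17.5 ≥ 4 mo → qualifies.

Program C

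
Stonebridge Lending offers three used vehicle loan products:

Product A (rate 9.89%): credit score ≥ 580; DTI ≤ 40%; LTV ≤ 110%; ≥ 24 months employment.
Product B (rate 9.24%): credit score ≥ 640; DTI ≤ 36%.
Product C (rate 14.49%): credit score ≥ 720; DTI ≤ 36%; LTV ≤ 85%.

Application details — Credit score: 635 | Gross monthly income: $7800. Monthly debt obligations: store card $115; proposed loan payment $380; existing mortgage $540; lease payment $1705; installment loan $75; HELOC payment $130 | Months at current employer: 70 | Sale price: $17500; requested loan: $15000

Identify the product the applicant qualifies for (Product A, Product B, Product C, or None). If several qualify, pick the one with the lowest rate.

Total debts = (115 + 380 + 540 + 1,705 + 75 + 130) = 2,945; DTI = 2,945/7,800 = 37.8%.
LTV = 15,000/17,500 = 85.7%.
Product A: score 635 ≥ 580; DTI 37.8% ≤ 40%; LTV 85.7% ≤ 110%; employment 70 ≥ 24 mo → qualifies.
Product B: score 635 < 640; DTI 37.8% > 36% → does not qualify.
Product C: score 635 < 720; DTI 37.8% > 36%; LTV 85.7% > 85% → does not qualify.

Product A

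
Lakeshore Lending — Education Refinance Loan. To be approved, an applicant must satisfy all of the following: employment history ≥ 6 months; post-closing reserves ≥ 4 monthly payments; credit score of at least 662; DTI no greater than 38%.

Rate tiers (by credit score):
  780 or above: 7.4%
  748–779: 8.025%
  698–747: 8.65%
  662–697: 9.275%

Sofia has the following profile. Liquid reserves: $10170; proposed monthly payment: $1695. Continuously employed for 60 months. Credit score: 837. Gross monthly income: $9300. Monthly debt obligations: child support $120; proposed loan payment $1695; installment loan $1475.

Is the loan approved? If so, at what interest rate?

Credit score 837 ≥ 662 (meets minimum)
Employment 60 ≥ 6 months
Reserves = 10,170/1,695 = 6.0 months ≥ 4
Total monthly debts = (120 + 1,695 + 1,475) = 3,290. DTI = 3,290/9,300 = 35.4% ≤ 38%
All requirements met. Score 837 falls in the 780 or above tier → 7.4%.

Approved at 7.4%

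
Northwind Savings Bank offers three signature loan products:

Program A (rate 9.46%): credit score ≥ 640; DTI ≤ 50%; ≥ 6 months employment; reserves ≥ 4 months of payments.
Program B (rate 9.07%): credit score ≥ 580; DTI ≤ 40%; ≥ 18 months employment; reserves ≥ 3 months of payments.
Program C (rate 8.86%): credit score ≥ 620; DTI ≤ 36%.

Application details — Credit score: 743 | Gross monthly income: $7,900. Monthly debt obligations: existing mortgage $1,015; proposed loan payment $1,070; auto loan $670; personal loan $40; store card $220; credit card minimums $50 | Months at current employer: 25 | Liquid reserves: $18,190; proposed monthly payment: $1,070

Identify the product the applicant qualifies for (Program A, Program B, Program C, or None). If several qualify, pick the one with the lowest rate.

Total debts = (1,015 + 1,070 + 670 + 40 + 220 + 50) = 3,065; DTI = 3,065/7,900 = 38.8%.
Reserves = 18,190/1,070 = 17.0 months.
Program A: score 743 ≥ 640; DTI 38.8% ≤ 50%; employment 25 ≥ 6 mo; reserves 17.0 ≥ 4 mo → qualifies.
Program B: score 743 ≥ 580; DTI 38.8% ≤ 40%; employment 25 ≥ 18 mo; reserves 17.0 ≥ 3 mo → qualifies.
Program C: score 743 ≥ 620; DTI 38.8% > 36% → does not qualify.
Qualifying: Program A, Program B. Lowest rate is 9.07% → Program B.

Program B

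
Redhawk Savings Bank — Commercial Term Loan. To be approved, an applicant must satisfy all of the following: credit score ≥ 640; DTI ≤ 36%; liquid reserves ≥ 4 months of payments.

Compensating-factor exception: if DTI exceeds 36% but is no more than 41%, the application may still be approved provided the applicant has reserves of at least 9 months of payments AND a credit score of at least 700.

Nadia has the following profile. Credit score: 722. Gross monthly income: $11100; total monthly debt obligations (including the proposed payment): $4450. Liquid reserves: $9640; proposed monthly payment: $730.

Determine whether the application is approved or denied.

Approved

Credit score 722 ≥ 640 (meets base)
DTI: 4,450 ÷ 11,100 = 40.1%, over the 36% base limit.
Reserves: 9,640 ÷ 730 = 13.2 months (meets 4-month minimum)
40.1% falls in the override range (36%–41%), so the compensating-factor test applies.
Override check — reserves: 13.2 mo (ok); score: 722 (ok).
Both override conditions satisfied; DTI exception granted.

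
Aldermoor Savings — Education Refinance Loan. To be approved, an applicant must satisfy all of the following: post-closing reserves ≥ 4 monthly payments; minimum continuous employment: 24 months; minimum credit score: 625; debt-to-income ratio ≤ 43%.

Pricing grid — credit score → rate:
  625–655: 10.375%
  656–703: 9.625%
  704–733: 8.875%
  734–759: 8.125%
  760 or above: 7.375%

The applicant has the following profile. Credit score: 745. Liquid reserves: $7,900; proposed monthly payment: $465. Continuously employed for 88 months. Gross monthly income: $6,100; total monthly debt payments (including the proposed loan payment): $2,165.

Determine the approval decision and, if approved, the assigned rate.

Credit score 745 ≥ 625 (meets minimum)
DTI = 2,165/6,100 = 35.5% ≤ 43%
Employment 88 ≥ 24 months
Reserves = 7,900/465 = 17.0 months ≥ 4
All requirements met. Score 745 falls in the 734–759 tier → 8.125%.

Approved at 8.125%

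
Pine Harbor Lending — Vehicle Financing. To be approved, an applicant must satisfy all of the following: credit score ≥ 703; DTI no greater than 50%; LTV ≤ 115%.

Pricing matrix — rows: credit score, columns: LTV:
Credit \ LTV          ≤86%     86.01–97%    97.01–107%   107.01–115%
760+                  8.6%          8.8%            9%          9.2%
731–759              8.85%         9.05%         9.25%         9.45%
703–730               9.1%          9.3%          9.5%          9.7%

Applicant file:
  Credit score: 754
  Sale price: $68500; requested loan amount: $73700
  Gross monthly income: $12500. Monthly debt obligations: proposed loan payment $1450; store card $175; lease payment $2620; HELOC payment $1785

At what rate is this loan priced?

9.45%

Credit score 754 ≥ 703; Total monthly debts = (1,450 + 175 + 2,620 + 1,785) = 6,030. DTI = 6,030/12,500 = 48.2% ≤ 50%
LTV: 73,700 ÷ 68,500 = 107.6%, within 115% cap
Row: 754 falls in 731–759. Column: 107.6% falls in 107.01–115%. Rate = 9.45%.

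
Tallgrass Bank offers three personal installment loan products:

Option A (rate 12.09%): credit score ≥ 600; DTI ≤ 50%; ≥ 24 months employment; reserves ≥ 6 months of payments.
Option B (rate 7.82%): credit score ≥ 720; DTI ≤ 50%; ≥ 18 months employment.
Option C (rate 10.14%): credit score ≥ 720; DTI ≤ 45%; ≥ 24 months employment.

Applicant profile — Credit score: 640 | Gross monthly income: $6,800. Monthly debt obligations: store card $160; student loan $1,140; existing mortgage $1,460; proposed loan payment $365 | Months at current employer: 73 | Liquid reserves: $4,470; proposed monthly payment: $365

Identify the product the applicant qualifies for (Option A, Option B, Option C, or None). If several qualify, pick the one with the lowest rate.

Total debts = (160 + 1,140 + 1,460 + 365) = 3,125; DTI = 3,125/6,800 = 46%.
Reserves = 4,470/365 = 12.2 months.
Option A: score 640 ≥ 600; DTI 46% ≤ 50%; employment 73 ≥ 24 mo; reserves 12.2 ≥ 6 mo → qualifies.
Option B: score 640 < 720; DTI 46% ≤ 50%; employment 73 ≥ 18 mo → does not qualify.
Option C: score 640 < 720; DTI 46% > 45%; employment 73 ≥ 24 mo → does not qualify.

Option A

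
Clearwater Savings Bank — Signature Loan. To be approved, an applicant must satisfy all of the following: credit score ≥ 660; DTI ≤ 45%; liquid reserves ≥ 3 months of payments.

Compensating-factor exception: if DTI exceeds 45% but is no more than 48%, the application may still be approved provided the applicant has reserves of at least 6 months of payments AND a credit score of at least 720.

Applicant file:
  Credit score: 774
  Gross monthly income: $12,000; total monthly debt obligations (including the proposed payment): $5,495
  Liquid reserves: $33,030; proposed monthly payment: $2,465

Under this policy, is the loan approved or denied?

Approved

Credit score 774 ≥ 660 (meets base)
DTI = 5,495/12,000 = 45.8% > 45% — standard DTI limit exceeded.
Reserves = 33,030/2,465 = 13.4 months ≥ 3
45.8% falls in the override range (45%–48%), so the compensating-factor test applies.
Reserves 13.4 ≥ 6 months; credit score 774 ≥ 720.
Both compensating conditions met → exception applies.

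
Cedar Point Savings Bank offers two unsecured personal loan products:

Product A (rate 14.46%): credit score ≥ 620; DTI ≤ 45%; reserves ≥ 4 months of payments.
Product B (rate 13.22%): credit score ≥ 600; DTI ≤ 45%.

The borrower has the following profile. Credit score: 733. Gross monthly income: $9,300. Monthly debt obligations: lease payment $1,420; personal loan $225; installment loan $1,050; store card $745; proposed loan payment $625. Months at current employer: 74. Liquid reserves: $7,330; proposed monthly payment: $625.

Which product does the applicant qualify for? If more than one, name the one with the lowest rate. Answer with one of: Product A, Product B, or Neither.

Product B

Total debts = (1,420 + 225 + 1,050 + 745 + 625) = 4,065; DTI = 4,065/9,300 = 43.7%.
Reserves = 7,330/625 = 11.7 months.
Product A: score 733 ≥ 620; DTI 43.7% ≤ 45%; reserves 11.7 ≥ 4 mo → qualifies.
Product B: score 733 ≥ 600; DTI 43.7% ≤ 45% → qualifies.
Qualifying: Product A, Product B. Lowest rate is 13.22% → Product B.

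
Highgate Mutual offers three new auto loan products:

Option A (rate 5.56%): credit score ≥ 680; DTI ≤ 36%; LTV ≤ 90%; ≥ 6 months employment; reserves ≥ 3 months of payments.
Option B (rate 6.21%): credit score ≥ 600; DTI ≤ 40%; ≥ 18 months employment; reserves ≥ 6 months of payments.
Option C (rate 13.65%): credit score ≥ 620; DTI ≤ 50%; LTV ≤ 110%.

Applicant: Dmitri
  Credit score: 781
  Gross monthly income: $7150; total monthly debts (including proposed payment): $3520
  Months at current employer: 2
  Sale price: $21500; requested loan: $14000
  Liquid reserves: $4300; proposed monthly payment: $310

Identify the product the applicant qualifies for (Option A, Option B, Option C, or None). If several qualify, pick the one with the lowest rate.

Option C

DTI = 3,520/7,150 = 49.2%.
LTV = 14,000/21,500 = 65.1%.
Reserves = 4,300/310 = 13.9 months.
Option A: score 781 ≥ 680; DTI 49.2% > 36%; LTV 65.1% ≤ 90%; employment 2 < 6 mo; reserves 13.9 ≥ 3 mo → does not qualify.
Option B: score 781 ≥ 600; DTI 49.2% > 40%; employment 2 < 18 mo; reserves 13.9 ≥ 6 mo → does not qualify.
Option C: score 781 ≥ 620; DTI 49.2% ≤ 50%; LTV 65.1% ≤ 110% → qualifies.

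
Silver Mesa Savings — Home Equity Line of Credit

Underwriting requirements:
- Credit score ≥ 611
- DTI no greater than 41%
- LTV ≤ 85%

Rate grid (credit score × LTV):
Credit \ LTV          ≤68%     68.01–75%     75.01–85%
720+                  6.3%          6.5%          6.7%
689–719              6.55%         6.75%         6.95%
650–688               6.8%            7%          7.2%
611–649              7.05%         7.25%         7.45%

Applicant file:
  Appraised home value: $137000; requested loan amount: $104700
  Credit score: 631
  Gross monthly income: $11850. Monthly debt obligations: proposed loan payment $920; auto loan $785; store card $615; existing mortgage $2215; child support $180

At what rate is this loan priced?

7.45%

Credit score 631 ≥ 611; Total monthly debts = (920 + 785 + 615 + 2,215 + 180) = 4,715. DTI = 4,715/11,850 = 39.8% ≤ 41%
LTV = 104,700/137,000 = 76.4% ≤ 85%
Row: 631 falls in 611–649. Column: 76.4% falls in 75.01–85%. Rate = 7.45%.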